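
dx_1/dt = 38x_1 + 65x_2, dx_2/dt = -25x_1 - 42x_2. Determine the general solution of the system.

x_1(t) = 2C_1e^(-2t)sin(5t) - 3C_1e^(-2t)cos(5t) - 3C_2e^(-2t)sin(5t) - 2C_2e^(-2t)cos(5t), x_2(t) = -C_1e^(-2t)sin(5t) + 2C_1e^(-2t)cos(5t) + 2C_2e^(-2t)sin(5t) + C_2e^(-2t)cos(5t)

Coefficient matrix A = [[38, 65], [-25, -42]].
Characteristic polynomial det(A - λI) = λ^2 + 4λ + 29 = 0.
Eigenvalues λ = -2 ± 5i (complex conjugate pair).
For λ=-2+5i: an eigenvector is (-3,2) - i(2,-1) = (-3 - 2i, 2 + i).
A real fundamental pair from Re and Im of e^((-2+5i)t)v: X_1 = e^(-2t)(cos(5t)·(-3,2) + sin(5t)·(2,-1)), X_2 = e^(-2t)(sin(5t)·(-3,2) - cos(5t)·(2,-1)).
General solution: C_1X_1 + C_2X_2.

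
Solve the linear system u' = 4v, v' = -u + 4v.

u(t) = -2K_1e^(2t) - 2K_2te^(2t) + 3K_2e^(2t), v(t) = -K_1e^(2t) - K_2te^(2t) + K_2e^(2t)

Coefficient matrix A = [[0, 4], [-1, 4]].
Characteristic polynomial det(A - λI) = λ^2 - 4λ + 4 = 0.
Single eigenvalue λ = 2 with algebraic multiplicity 2.
Eigenvector v = (-2,-1); generalized eigenvector w with (A-λI)w=v is (3,1).
General solution: e^(2t)[K_1·v + K_2·(t·v + w)].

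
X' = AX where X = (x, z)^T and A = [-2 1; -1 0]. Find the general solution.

Coefficient matrix A = [[-2, 1], [-1, 0]].
Characteristic polynomial det(A - λI) = λ^2 + 2λ + 1 = 0.
Single eigenvalue λ = -1 with algebraic multiplicity 2.
Eigenvector v = (1,1); generalized eigenvector w with (A-λI)w=v is (1,2).
General solution: e^(-t)[K_1·v + K_2·(t·v + w)].

x(t) = K_1e^(-t) + K_2te^(-t) + K_2e^(-t), z(t) = K_1e^(-t) + K_2te^(-t) + 2K_2e^(-t)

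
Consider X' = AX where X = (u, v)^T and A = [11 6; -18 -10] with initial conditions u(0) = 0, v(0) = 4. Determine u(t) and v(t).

Coefficient matrix A = [[11, 6], [-18, -10]].
Characteristic polynomial det(A - λI) = λ^2 - λ - 2 = 0.
Eigenvalues λ = -1, 2.
For λ=-1: (A-λI) row 1 is [12, 6], so an eigenvector is (1, -2).
For λ=2: (A-λI) row 1 is [9, 6], so an eigenvector is (2, -3).
General solution: K_1e^(-t)(1,-2) + K_2e^(2t)(2,-3).
Applying u(0)=0, v(0)=4 gives K_1=-8, K_2=4.

u(t) = 8e^(2t) - 8e^(-t), v(t) = -12e^(2t) + 16e^(-t)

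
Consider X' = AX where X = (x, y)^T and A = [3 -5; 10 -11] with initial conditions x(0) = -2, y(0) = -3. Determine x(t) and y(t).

x(t) = e^(-4t)sin(t) - 2e^(-4t)cos(t), y(t) = e^(-4t)sin(t) - 3e^(-4t)cos(t)

Coefficient matrix A = [[3, -5], [10, -11]].
Characteristic polynomial det(A - λI) = λ^2 + 8λ + 17 = 0.
Eigenvalues λ = -4 ± i (complex conjugate pair).
For λ=-4+i: an eigenvector is (1,1) - i(2,3) = (1 - 2i, 1 - 3i).
A real fundamental pair from Re and Im of e^((-4+i)t)v: X_1 = e^(-4t)(cos(t)·(1,1) + sin(t)·(2,3)), X_2 = e^(-4t)(sin(t)·(1,1) - cos(t)·(2,3)).
General solution: C_1X_1 + C_2X_2.
Applying x(0)=-2, y(0)=-3 gives C_1=0, C_2=1.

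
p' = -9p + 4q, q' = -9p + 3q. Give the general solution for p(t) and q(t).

p(t) = 2K_1e^(-3t) + 2K_2te^(-3t) + K_2e^(-3t), q(t) = 3K_1e^(-3t) + 3K_2te^(-3t) + 2K_2e^(-3t)

Coefficient matrix A = [[-9, 4], [-9, 3]].
Characteristic polynomial det(A - λI) = λ^2 + 6λ + 9 = 0.
Single eigenvalue λ = -3 with algebraic multiplicity 2.
Eigenvector v = (2,3); generalized eigenvector w with (A-λI)w=v is (1,2).
General solution: e^(-3t)[K_1·v + K_2·(t·v + w)].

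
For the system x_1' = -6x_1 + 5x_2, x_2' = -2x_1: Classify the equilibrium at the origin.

stable spiral

A = [[-6,5],[-2,0]]; det(A-λI) = λ^2 + 6λ + 10.
λ = -3 ± i: negative real part.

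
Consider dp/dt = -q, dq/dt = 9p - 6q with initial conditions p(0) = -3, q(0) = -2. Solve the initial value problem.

p(t) = -7te^(-3t) - 3e^(-3t), q(t) = -21te^(-3t) - 2e^(-3t)

Coefficient matrix A = [[0, -1], [9, -6]].
Characteristic polynomial det(A - λI) = λ^2 + 6λ + 9 = 0.
Single eigenvalue λ = -3 with algebraic multiplicity 2.
Eigenvector v = (-1,-3); generalized eigenvector w with (A-λI)w=v is (0,1).
General solution: e^(-3t)[c_1·v + c_2·(t·v + w)].
Applying p(0)=-3, q(0)=-2 gives c_1=3, c_2=7.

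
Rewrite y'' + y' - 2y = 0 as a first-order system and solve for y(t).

y(t) = c_1e^(t) + c_2e^(-2t)

Let x_1 = y, x_2 = y'. Then x_1' = x_2 and x_2' = 2x_1 - x_2.
A = [[0,1],[2,-1]]; det(A-λI) = λ^2 + λ - 2.
Eigenvalues λ = 1, -2 with eigenvectors (1,1), (1,-2).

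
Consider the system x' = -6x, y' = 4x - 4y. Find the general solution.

x(t) = C_1e^(-6t), y(t) = -2C_1e^(-6t) - C_2e^(-4t)

Coefficient matrix A = [[-6, 0], [4, -4]].
Characteristic polynomial det(A - λI) = λ^2 + 10λ + 24 = 0.
Eigenvalues λ = -6, -4.
For λ=-6: (A-λI) row 2 is [4, 2], so an eigenvector is (1, -2).
For λ=-4: (A-λI) row 1 is [-2, 0], so an eigenvector is (0, -1).
General solution: C_1e^(-6t)(1,-2) + C_2e^(-4t)(0,-1).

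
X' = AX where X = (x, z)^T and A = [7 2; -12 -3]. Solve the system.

Coefficient matrix A = [[7, 2], [-12, -3]].
Characteristic polynomial det(A - λI) = λ^2 - 4λ + 3 = 0.
Eigenvalues λ = 3, 1.
For λ=3: (A-λI) row 1 is [4, 2], so an eigenvector is (1, -2).
For λ=1: (A-λI) row 1 is [6, 2], so an eigenvector is (1, -3).
General solution: K_1e^(3t)(1,-2) + K_2e^(t)(1,-3).

x(t) = K_1e^(3t) + K_2e^(t), z(t) = -2K_1e^(3t) - 3K_2e^(t)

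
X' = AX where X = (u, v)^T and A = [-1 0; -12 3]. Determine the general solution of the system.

Coefficient matrix A = [[-1, 0], [-12, 3]].
Characteristic polynomial det(A - λI) = λ^2 - 2λ - 3 = 0.
Eigenvalues λ = 3, -1.
For λ=3: (A-λI) row 1 is [-4, 0], so an eigenvector is (0, 1).
For λ=-1: (A-λI) row 2 is [-12, 4], so an eigenvector is (-1, -3).
General solution: c_1e^(3t)(0,1) + c_2e^(-t)(-1,-3).

u(t) = -c_2e^(-t), v(t) = c_1e^(3t) - 3c_2e^(-t)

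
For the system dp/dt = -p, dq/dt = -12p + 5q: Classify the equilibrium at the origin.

A = [[-1,0],[-12,5]]; det(A-λI) = λ^2 - 4λ - 5.
λ = -1, 5: opposite signs.

saddle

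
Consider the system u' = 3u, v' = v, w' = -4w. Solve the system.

u(t) = c_2e^(3t), v(t) = c_1e^(t), w(t) = c_3e^(-4t)

Coefficient matrix A = [[3, 0, 0], [0, 1, 0], [0, 0, -4]].
det(A - λI) = 0 gives eigenvalues λ = 1, 3, -4.
For λ=1: eigenvector (0,1,0).
For λ=3: eigenvector (1,0,0).
For λ=-4: eigenvector (0,0,1).
General solution: c_1e^(t)(0,1,0) + c_2e^(3t)(1,0,0) + c_3e^(-4t)(0,0,1).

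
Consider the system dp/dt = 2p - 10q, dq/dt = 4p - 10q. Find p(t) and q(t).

p(t) = 2C_1e^(-4t)sin(2t) - C_1e^(-4t)cos(2t) - C_2e^(-4t)sin(2t) - 2C_2e^(-4t)cos(2t), q(t) = C_1e^(-4t)sin(2t) - C_1e^(-4t)cos(2t) - C_2e^(-4t)sin(2t) - C_2e^(-4t)cos(2t)

Coefficient matrix A = [[2, -10], [4, -10]].
Characteristic polynomial det(A - λI) = λ^2 + 8λ + 20 = 0.
Eigenvalues λ = -4 ± 2i (complex conjugate pair).
For λ=-4+2i: an eigenvector is (-1,-1) - i(2,1) = (-1 - 2i, -1 - i).
A real fundamental pair from Re and Im of e^((-4+2i)t)v: X_1 = e^(-4t)(cos(2t)·(-1,-1) + sin(2t)·(2,1)), X_2 = e^(-4t)(sin(2t)·(-1,-1) - cos(2t)·(2,1)).
General solution: C_1X_1 + C_2X_2.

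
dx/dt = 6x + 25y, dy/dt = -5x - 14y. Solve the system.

Coefficient matrix A = [[6, 25], [-5, -14]].
Characteristic polynomial det(A - λI) = λ^2 + 8λ + 41 = 0.
Eigenvalues λ = -4 ± 5i (complex conjugate pair).
For λ=-4+5i: an eigenvector is (1,0) - i(2,-1) = (1 - 2i, 0 + i).
A real fundamental pair from Re and Im of e^((-4+5i)t)v: X_1 = e^(-4t)(cos(5t)·(1,0) + sin(5t)·(2,-1)), X_2 = e^(-4t)(sin(5t)·(1,0) - cos(5t)·(2,-1)).
General solution: C_1X_1 + C_2X_2.

x(t) = 2C_1e^(-4t)sin(5t) + C_1e^(-4t)cos(5t) + C_2e^(-4t)sin(5t) - 2C_2e^(-4t)cos(5t), y(t) = -C_1e^(-4t)sin(5t) + C_2e^(-4t)cos(5t)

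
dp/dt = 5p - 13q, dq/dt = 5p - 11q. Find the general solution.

p(t) = 2c_1e^(-3t)sin(t) - 3c_1e^(-3t)cos(t) - 3c_2e^(-3t)sin(t) - 2c_2e^(-3t)cos(t), q(t) = c_1e^(-3t)sin(t) - 2c_1e^(-3t)cos(t) - 2c_2e^(-3t)sin(t) - c_2e^(-3t)cos(t)

Coefficient matrix A = [[5, -13], [5, -11]].
Characteristic polynomial det(A - λI) = λ^2 + 6λ + 10 = 0.
Eigenvalues λ = -3 ± i (complex conjugate pair).
For λ=-3+i: an eigenvector is (-3,-2) - i(2,1) = (-3 - 2i, -2 - i).
A real fundamental pair from Re and Im of e^((-3+i)t)v: X_1 = e^(-3t)(cos(t)·(-3,-2) + sin(t)·(2,1)), X_2 = e^(-3t)(sin(t)·(-3,-2) - cos(t)·(2,1)).
General solution: c_1X_1 + c_2X_2.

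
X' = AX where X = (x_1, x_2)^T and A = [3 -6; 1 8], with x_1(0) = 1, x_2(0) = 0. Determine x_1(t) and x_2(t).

x_1(t) = -2e^(6t) + 3e^(5t), x_2(t) = e^(6t) - e^(5t)

Coefficient matrix A = [[3, -6], [1, 8]].
Characteristic polynomial det(A - λI) = λ^2 - 11λ + 30 = 0.
Eigenvalues λ = 6, 5.
For λ=6: (A-λI) row 1 is [-3, -6], so an eigenvector is (-2, 1).
For λ=5: (A-λI) row 1 is [-2, -6], so an eigenvector is (3, -1).
General solution: K_1e^(6t)(-2,1) + K_2e^(5t)(3,-1).
Applying x_1(0)=1, x_2(0)=0 gives K_1=1, K_2=1.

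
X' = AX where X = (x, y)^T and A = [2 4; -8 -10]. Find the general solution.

x(t) = -c_1e^(-6t) + c_2e^(-2t), y(t) = 2c_1e^(-6t) - c_2e^(-2t)

Coefficient matrix A = [[2, 4], [-8, -10]].
Characteristic polynomial det(A - λI) = λ^2 + 8λ + 12 = 0.
Eigenvalues λ = -6, -2.
For λ=-6: (A-λI) row 1 is [8, 4], so an eigenvector is (-1, 2).
For λ=-2: (A-λI) row 1 is [4, 4], so an eigenvector is (1, -1).
General solution: c_1e^(-6t)(-1,2) + c_2e^(-2t)(1,-1).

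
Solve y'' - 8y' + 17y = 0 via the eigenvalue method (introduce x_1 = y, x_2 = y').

y(t) = C_1e^(4t)cos(t) + C_2e^(4t)sin(t)

Let x_1 = y, x_2 = y'. Then x_1' = x_2 and x_2' = -17x_1 + 8x_2.
A = [[0,1],[-17,8]]; det(A-λI) = λ^2 - 8λ + 17.
Eigenvalues λ = 4 ± i.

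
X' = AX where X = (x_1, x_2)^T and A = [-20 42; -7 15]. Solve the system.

Coefficient matrix A = [[-20, 42], [-7, 15]].
Characteristic polynomial det(A - λI) = λ^2 + 5λ - 6 = 0.
Eigenvalues λ = -6, 1.
For λ=-6: (A-λI) row 1 is [-14, 42], so an eigenvector is (-3, -1).
For λ=1: (A-λI) row 1 is [-21, 42], so an eigenvector is (2, 1).
General solution: C_1e^(-6t)(-3,-1) + C_2e^(t)(2,1).

x_1(t) = -3C_1e^(-6t) + 2C_2e^(t), x_2(t) = -C_1e^(-6t) + C_2e^(t)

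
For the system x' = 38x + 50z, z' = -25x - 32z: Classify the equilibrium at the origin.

A = [[38,50],[-25,-32]]; det(A-λI) = λ^2 - 6λ + 34.
λ = 3 ± 5i: positive real part.

unstable spiral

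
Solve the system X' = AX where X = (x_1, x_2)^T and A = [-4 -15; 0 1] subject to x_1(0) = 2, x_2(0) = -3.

Coefficient matrix A = [[-4, -15], [0, 1]].
Characteristic polynomial det(A - λI) = λ^2 + 3λ - 4 = 0.
Eigenvalues λ = 1, -4.
For λ=1: (A-λI) row 1 is [-5, -15], so an eigenvector is (-3, 1).
For λ=-4: (A-λI) row 1 is [0, -15], so an eigenvector is (1, 0).
General solution: c_1e^(t)(-3,1) + c_2e^(-4t)(1,0).
Applying x_1(0)=2, x_2(0)=-3 gives c_1=-3, c_2=-7.

x_1(t) = 9e^(t) - 7e^(-4t), x_2(t) = -3e^(t)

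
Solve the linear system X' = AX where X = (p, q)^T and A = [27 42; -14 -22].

Coefficient matrix A = [[27, 42], [-14, -22]].
Characteristic polynomial det(A - λI) = λ^2 - 5λ - 6 = 0.
Eigenvalues λ = 6, -1.
For λ=6: (A-λI) row 1 is [21, 42], so an eigenvector is (2, -1).
For λ=-1: (A-λI) row 1 is [28, 42], so an eigenvector is (-3, 2).
General solution: C_1e^(6t)(2,-1) + C_2e^(-t)(-3,2).

p(t) = 2C_1e^(6t) - 3C_2e^(-t), q(t) = -C_1e^(6t) + 2C_2e^(-t)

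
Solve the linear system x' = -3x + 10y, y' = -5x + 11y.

x(t) = 3C_1e^(4t)sin(t) + C_1e^(4t)cos(t) + C_2e^(4t)sin(t) - 3C_2e^(4t)cos(t), y(t) = 2C_1e^(4t)sin(t) + C_1e^(4t)cos(t) + C_2e^(4t)sin(t) - 2C_2e^(4t)cos(t)

Coefficient matrix A = [[-3, 10], [-5, 11]].
Characteristic polynomial det(A - λI) = λ^2 - 8λ + 17 = 0.
Eigenvalues λ = 4 ± i (complex conjugate pair).
For λ=4+i: an eigenvector is (1,1) - i(3,2) = (1 - 3i, 1 - 2i).
A real fundamental pair from Re and Im of e^((4+i)t)v: X_1 = e^(4t)(cos(t)·(1,1) + sin(t)·(3,2)), X_2 = e^(4t)(sin(t)·(1,1) - cos(t)·(3,2)).
General solution: C_1X_1 + C_2X_2.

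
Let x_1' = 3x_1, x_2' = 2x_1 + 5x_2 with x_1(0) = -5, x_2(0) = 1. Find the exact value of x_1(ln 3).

A = [[3,0],[2,5]]; eigenvalues λ = 3, 5.
Eigenvectors: (1,-1) for λ=3, (0,1) for λ=5.
From the initial condition, c_1 = -5, c_2 = -4.
x_1(ln 3) = (-5)(3^3)(1) + (-4)(3^5)(0) = -135.

-135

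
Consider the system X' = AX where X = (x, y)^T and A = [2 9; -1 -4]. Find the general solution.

x(t) = -3C_1e^(-t) - 3C_2te^(-t) - C_2e^(-t), y(t) = C_1e^(-t) + C_2te^(-t)

Coefficient matrix A = [[2, 9], [-1, -4]].
Characteristic polynomial det(A - λI) = λ^2 + 2λ + 1 = 0.
Single eigenvalue λ = -1 with algebraic multiplicity 2.
Eigenvector v = (-3,1); generalized eigenvector w with (A-λI)w=v is (-1,0).
General solution: e^(-t)[C_1·v + C_2·(t·v + w)].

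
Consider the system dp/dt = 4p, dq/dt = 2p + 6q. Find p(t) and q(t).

p(t) = c_1e^(4t), q(t) = -c_1e^(4t) + c_2e^(6t)

Coefficient matrix A = [[4, 0], [2, 6]].
Characteristic polynomial det(A - λI) = λ^2 - 10λ + 24 = 0.
Eigenvalues λ = 4, 6.
For λ=4: (A-λI) row 2 is [2, 2], so an eigenvector is (1, -1).
For λ=6: (A-λI) row 1 is [-2, 0], so an eigenvector is (0, 1).
General solution: c_1e^(4t)(1,-1) + c_2e^(6t)(0,1).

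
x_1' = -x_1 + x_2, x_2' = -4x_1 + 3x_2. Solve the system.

x_1(t) = c_1e^(t) + c_2te^(t) - c_2e^(t), x_2(t) = 2c_1e^(t) + 2c_2te^(t) - c_2e^(t)

Coefficient matrix A = [[-1, 1], [-4, 3]].
Characteristic polynomial det(A - λI) = λ^2 - 2λ + 1 = 0.
Single eigenvalue λ = 1 with algebraic multiplicity 2.
Eigenvector v = (1,2); generalized eigenvector w with (A-λI)w=v is (-1,-1).
General solution: e^(t)[c_1·v + c_2·(t·v + w)].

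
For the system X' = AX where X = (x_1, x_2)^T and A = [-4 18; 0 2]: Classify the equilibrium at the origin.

saddle

A = [[-4,18],[0,2]]; det(A-λI) = λ^2 + 2λ - 8.
λ = 2, -4: opposite signs.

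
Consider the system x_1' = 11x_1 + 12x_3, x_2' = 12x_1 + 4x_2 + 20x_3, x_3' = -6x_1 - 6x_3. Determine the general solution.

x_1(t) = -3c_1e^(3t) + 4c_3e^(2t), x_2(t) = -4c_1e^(3t) + c_2e^(4t) + 6c_3e^(2t), x_3(t) = 2c_1e^(3t) - 3c_3e^(2t)

Coefficient matrix A = [[11, 0, 12], [12, 4, 20], [-6, 0, -6]].
det(A - λI) = 0 gives eigenvalues λ = 3, 4, 2.
For λ=3: eigenvector (-3,-4,2).
For λ=4: eigenvector (0,1,0).
For λ=2: eigenvector (4,6,-3).
General solution: c_1e^(3t)(-3,-4,2) + c_2e^(4t)(0,1,0) + c_3e^(2t)(4,6,-3).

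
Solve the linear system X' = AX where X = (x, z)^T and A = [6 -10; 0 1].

x(t) = c_1e^(6t) - 2c_2e^(t), z(t) = -c_2e^(t)

Coefficient matrix A = [[6, -10], [0, 1]].
Characteristic polynomial det(A - λI) = λ^2 - 7λ + 6 = 0.
Eigenvalues λ = 6, 1.
For λ=6: (A-λI) row 1 is [0, -10], so an eigenvector is (1, 0).
For λ=1: (A-λI) row 1 is [5, -10], so an eigenvector is (-2, -1).
General solution: c_1e^(6t)(1,0) + c_2e^(t)(-2,-1).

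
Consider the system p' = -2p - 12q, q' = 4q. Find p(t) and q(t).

Coefficient matrix A = [[-2, -12], [0, 4]].
Characteristic polynomial det(A - λI) = λ^2 - 2λ - 8 = 0.
Eigenvalues λ = 4, -2.
For λ=4: (A-λI) row 1 is [-6, -12], so an eigenvector is (-2, 1).
For λ=-2: (A-λI) row 1 is [0, -12], so an eigenvector is (1, 0).
General solution: K_1e^(4t)(-2,1) + K_2e^(-2t)(1,0).

p(t) = -2K_1e^(4t) + K_2e^(-2t), q(t) = K_1e^(4t)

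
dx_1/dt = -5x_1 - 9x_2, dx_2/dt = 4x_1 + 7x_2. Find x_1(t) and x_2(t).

x_1(t) = -3C_1e^(t) - 3C_2te^(t) + 2C_2e^(t), x_2(t) = 2C_1e^(t) + 2C_2te^(t) - C_2e^(t)

Coefficient matrix A = [[-5, -9], [4, 7]].
Characteristic polynomial det(A - λI) = λ^2 - 2λ + 1 = 0.
Single eigenvalue λ = 1 with algebraic multiplicity 2.
Eigenvector v = (-3,2); generalized eigenvector w with (A-λI)w=v is (2,-1).
General solution: e^(t)[C_1·v + C_2·(t·v + w)].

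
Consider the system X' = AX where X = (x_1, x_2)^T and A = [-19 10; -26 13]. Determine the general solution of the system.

x_1(t) = -C_1e^(-3t)sin(2t) + 2C_1e^(-3t)cos(2t) + 2C_2e^(-3t)sin(2t) + C_2e^(-3t)cos(2t), x_2(t) = -2C_1e^(-3t)sin(2t) + 3C_1e^(-3t)cos(2t) + 3C_2e^(-3t)sin(2t) + 2C_2e^(-3t)cos(2t)

Coefficient matrix A = [[-19, 10], [-26, 13]].
Characteristic polynomial det(A - λI) = λ^2 + 6λ + 13 = 0.
Eigenvalues λ = -3 ± 2i (complex conjugate pair).
For λ=-3+2i: an eigenvector is (2,3) - i(-1,-2) = (2 + i, 3 + 2i).
A real fundamental pair from Re and Im of e^((-3+2i)t)v: X_1 = e^(-3t)(cos(2t)·(2,3) + sin(2t)·(-1,-2)), X_2 = e^(-3t)(sin(2t)·(2,3) - cos(2t)·(-1,-2)).
General solution: C_1X_1 + C_2X_2.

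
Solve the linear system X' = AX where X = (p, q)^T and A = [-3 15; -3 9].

p(t) = -2K_1e^(3t)sin(3t) + K_1e^(3t)cos(3t) + K_2e^(3t)sin(3t) + 2K_2e^(3t)cos(3t), q(t) = -K_1e^(3t)sin(3t) + K_2e^(3t)cos(3t)

Coefficient matrix A = [[-3, 15], [-3, 9]].
Characteristic polynomial det(A - λI) = λ^2 - 6λ + 18 = 0.
Eigenvalues λ = 3 ± 3i (complex conjugate pair).
For λ=3+3i: an eigenvector is (1,0) - i(-2,-1) = (1 + 2i, 0 + i).
A real fundamental pair from Re and Im of e^((3+3i)t)v: X_1 = e^(3t)(cos(3t)·(1,0) + sin(3t)·(-2,-1)), X_2 = e^(3t)(sin(3t)·(1,0) - cos(3t)·(-2,-1)).
General solution: K_1X_1 + K_2X_2.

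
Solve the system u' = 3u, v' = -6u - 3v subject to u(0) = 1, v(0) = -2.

Coefficient matrix A = [[3, 0], [-6, -3]].
Characteristic polynomial det(A - λI) = λ^2 - 9 = 0.
Eigenvalues λ = 3, -3.
For λ=3: (A-λI) row 2 is [-6, -6], so an eigenvector is (1, -1).
For λ=-3: (A-λI) row 1 is [6, 0], so an eigenvector is (0, 1).
General solution: c_1e^(3t)(1,-1) + c_2e^(-3t)(0,1).
Applying u(0)=1, v(0)=-2 gives c_1=1, c_2=-1.

u(t) = e^(3t), v(t) = -e^(3t) - e^(-3t)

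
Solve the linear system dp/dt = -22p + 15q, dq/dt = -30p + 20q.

p(t) = -2C_1e^(-t)sin(3t) + C_1e^(-t)cos(3t) + C_2e^(-t)sin(3t) + 2C_2e^(-t)cos(3t), q(t) = -3C_1e^(-t)sin(3t) + C_1e^(-t)cos(3t) + C_2e^(-t)sin(3t) + 3C_2e^(-t)cos(3t)

Coefficient matrix A = [[-22, 15], [-30, 20]].
Characteristic polynomial det(A - λI) = λ^2 + 2λ + 10 = 0.
Eigenvalues λ = -1 ± 3i (complex conjugate pair).
For λ=-1+3i: an eigenvector is (1,1) - i(-2,-3) = (1 + 2i, 1 + 3i).
A real fundamental pair from Re and Im of e^((-1+3i)t)v: X_1 = e^(-t)(cos(3t)·(1,1) + sin(3t)·(-2,-3)), X_2 = e^(-t)(sin(3t)·(1,1) - cos(3t)·(-2,-3)).
General solution: C_1X_1 + C_2X_2.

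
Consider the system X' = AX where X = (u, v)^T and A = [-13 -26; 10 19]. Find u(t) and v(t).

u(t) = 3C_1e^(3t)sin(2t) - 2C_1e^(3t)cos(2t) - 2C_2e^(3t)sin(2t) - 3C_2e^(3t)cos(2t), v(t) = -2C_1e^(3t)sin(2t) + C_1e^(3t)cos(2t) + C_2e^(3t)sin(2t) + 2C_2e^(3t)cos(2t)

Coefficient matrix A = [[-13, -26], [10, 19]].
Characteristic polynomial det(A - λI) = λ^2 - 6λ + 13 = 0.
Eigenvalues λ = 3 ± 2i (complex conjugate pair).
For λ=3+2i: an eigenvector is (-2,1) - i(3,-2) = (-2 - 3i, 1 + 2i).
A real fundamental pair from Re and Im of e^((3+2i)t)v: X_1 = e^(3t)(cos(2t)·(-2,1) + sin(2t)·(3,-2)), X_2 = e^(3t)(sin(2t)·(-2,1) - cos(2t)·(3,-2)).
General solution: C_1X_1 + C_2X_2.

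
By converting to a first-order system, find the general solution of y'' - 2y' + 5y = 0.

y(t) = C_1e^(t)cos(2t) + C_2e^(t)sin(2t)

Let x_1 = y, x_2 = y'. Then x_1' = x_2 and x_2' = -5x_1 + 2x_2.
A = [[0,1],[-5,2]]; det(A-λI) = λ^2 - 2λ + 5.
Eigenvalues λ = 1 ± 2i.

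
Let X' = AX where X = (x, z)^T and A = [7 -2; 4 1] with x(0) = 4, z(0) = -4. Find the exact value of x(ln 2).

320

A = [[7,-2],[4,1]]; eigenvalues λ = 3, 5.
Eigenvectors: (1,2) for λ=3, (1,1) for λ=5.
From the initial condition, c_1 = -8, c_2 = 12.
x(ln 2) = (-8)(2^3)(1) + (12)(2^5)(1) = 320.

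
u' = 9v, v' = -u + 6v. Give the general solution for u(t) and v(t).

Coefficient matrix A = [[0, 9], [-1, 6]].
Characteristic polynomial det(A - λI) = λ^2 - 6λ + 9 = 0.
Single eigenvalue λ = 3 with algebraic multiplicity 2.
Eigenvector v = (-3,-1); generalized eigenvector w with (A-λI)w=v is (-2,-1).
General solution: e^(3t)[C_1·v + C_2·(t·v + w)].

u(t) = -3C_1e^(3t) - 3C_2te^(3t) - 2C_2e^(3t), v(t) = -C_1e^(3t) - C_2te^(3t) - C_2e^(3t)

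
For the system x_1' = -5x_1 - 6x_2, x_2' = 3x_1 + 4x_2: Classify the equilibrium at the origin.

saddle

A = [[-5,-6],[3,4]]; det(A-λI) = λ^2 + λ - 2.
λ = 1, -2: opposite signs.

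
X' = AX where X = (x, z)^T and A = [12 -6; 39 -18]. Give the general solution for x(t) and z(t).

Coefficient matrix A = [[12, -6], [39, -18]].
Characteristic polynomial det(A - λI) = λ^2 + 6λ + 18 = 0.
Eigenvalues λ = -3 ± 3i (complex conjugate pair).
For λ=-3+3i: an eigenvector is (-1,-3) - i(1,2) = (-1 - i, -3 - 2i).
A real fundamental pair from Re and Im of e^((-3+3i)t)v: X_1 = e^(-3t)(cos(3t)·(-1,-3) + sin(3t)·(1,2)), X_2 = e^(-3t)(sin(3t)·(-1,-3) - cos(3t)·(1,2)).
General solution: C_1X_1 + C_2X_2.

x(t) = C_1e^(-3t)sin(3t) - C_1e^(-3t)cos(3t) - C_2e^(-3t)sin(3t) - C_2e^(-3t)cos(3t), z(t) = 2C_1e^(-3t)sin(3t) - 3C_1e^(-3t)cos(3t) - 3C_2e^(-3t)sin(3t) - 2C_2e^(-3t)cos(3t)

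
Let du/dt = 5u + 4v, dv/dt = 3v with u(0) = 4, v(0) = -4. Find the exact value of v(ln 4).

-256

A = [[5,4],[0,3]]; eigenvalues λ = 5, 3.
Eigenvectors: (1,0) for λ=5, (-2,1) for λ=3.
From the initial condition, c_1 = -4, c_2 = -4.
v(ln 4) = (-4)(4^5)(0) + (-4)(4^3)(1) = -256.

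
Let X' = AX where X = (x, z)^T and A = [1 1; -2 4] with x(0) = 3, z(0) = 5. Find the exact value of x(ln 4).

A = [[1,1],[-2,4]]; eigenvalues λ = 2, 3.
Eigenvectors: (1,1) for λ=2, (1,2) for λ=3.
From the initial condition, c_1 = 1, c_2 = 2.
x(ln 4) = (1)(4^2)(1) + (2)(4^3)(1) = 144.

144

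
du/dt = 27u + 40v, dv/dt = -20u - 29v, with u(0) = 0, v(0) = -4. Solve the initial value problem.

Coefficient matrix A = [[27, 40], [-20, -29]].
Characteristic polynomial det(A - λI) = λ^2 + 2λ + 17 = 0.
Eigenvalues λ = -1 ± 4i (complex conjugate pair).
For λ=-1+4i: an eigenvector is (3,-2) - i(1,-1) = (3 - i, -2 + i).
A real fundamental pair from Re and Im of e^((-1+4i)t)v: X_1 = e^(-t)(cos(4t)·(3,-2) + sin(4t)·(1,-1)), X_2 = e^(-t)(sin(4t)·(3,-2) - cos(4t)·(1,-1)).
General solution: C_1X_1 + C_2X_2.
Applying u(0)=0, v(0)=-4 gives C_1=-4, C_2=-12.

u(t) = -40e^(-t)sin(4t), v(t) = 28e^(-t)sin(4t) - 4e^(-t)cos(4t)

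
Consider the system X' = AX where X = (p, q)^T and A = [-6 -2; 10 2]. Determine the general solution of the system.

Coefficient matrix A = [[-6, -2], [10, 2]].
Characteristic polynomial det(A - λI) = λ^2 + 4λ + 8 = 0.
Eigenvalues λ = -2 ± 2i (complex conjugate pair).
For λ=-2+2i: an eigenvector is (0,-1) - i(1,-2) = (0 - i, -1 + 2i).
A real fundamental pair from Re and Im of e^((-2+2i)t)v: X_1 = e^(-2t)(cos(2t)·(0,-1) + sin(2t)·(1,-2)), X_2 = e^(-2t)(sin(2t)·(0,-1) - cos(2t)·(1,-2)).
General solution: K_1X_1 + K_2X_2.

p(t) = K_1e^(-2t)sin(2t) - K_2e^(-2t)cos(2t), q(t) = -2K_1e^(-2t)sin(2t) - K_1e^(-2t)cos(2t) - K_2e^(-2t)sin(2t) + 2K_2e^(-2t)cos(2t)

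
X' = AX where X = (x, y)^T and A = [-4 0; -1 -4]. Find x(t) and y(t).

Coefficient matrix A = [[-4, 0], [-1, -4]].
Characteristic polynomial det(A - λI) = λ^2 + 8λ + 16 = 0.
Single eigenvalue λ = -4 with algebraic multiplicity 2.
Eigenvector v = (0,-1); generalized eigenvector w with (A-λI)w=v is (1,-3).
General solution: e^(-4t)[K_1·v + K_2·(t·v + w)].

x(t) = K_2e^(-4t), y(t) = -K_1e^(-4t) - K_2te^(-4t) - 3K_2e^(-4t)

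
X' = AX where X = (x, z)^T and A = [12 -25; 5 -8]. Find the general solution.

Coefficient matrix A = [[12, -25], [5, -8]].
Characteristic polynomial det(A - λI) = λ^2 - 4λ + 29 = 0.
Eigenvalues λ = 2 ± 5i (complex conjugate pair).
For λ=2+5i: an eigenvector is (-1,0) - i(-2,-1) = (-1 + 2i, 0 + i).
A real fundamental pair from Re and Im of e^((2+5i)t)v: X_1 = e^(2t)(cos(5t)·(-1,0) + sin(5t)·(-2,-1)), X_2 = e^(2t)(sin(5t)·(-1,0) - cos(5t)·(-2,-1)).
General solution: K_1X_1 + K_2X_2.

x(t) = -2K_1e^(2t)sin(5t) - K_1e^(2t)cos(5t) - K_2e^(2t)sin(5t) + 2K_2e^(2t)cos(5t), z(t) = -K_1e^(2t)sin(5t) + K_2e^(2t)cos(5t)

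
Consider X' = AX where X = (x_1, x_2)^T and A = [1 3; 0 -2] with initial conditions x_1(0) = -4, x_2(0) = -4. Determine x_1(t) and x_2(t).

x_1(t) = -8e^(t) + 4e^(-2t), x_2(t) = -4e^(-2t)

Coefficient matrix A = [[1, 3], [0, -2]].
Characteristic polynomial det(A - λI) = λ^2 + λ - 2 = 0.
Eigenvalues λ = 1, -2.
For λ=1: (A-λI) row 1 is [0, 3], so an eigenvector is (1, 0).
For λ=-2: (A-λI) row 1 is [3, 3], so an eigenvector is (1, -1).
General solution: C_1e^(t)(1,0) + C_2e^(-2t)(1,-1).
Applying x_1(0)=-4, x_2(0)=-4 gives C_1=-8, C_2=4.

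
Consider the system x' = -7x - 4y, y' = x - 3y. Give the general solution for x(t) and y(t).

x(t) = 2C_1e^(-5t) + 2C_2te^(-5t) + C_2e^(-5t), y(t) = -C_1e^(-5t) - C_2te^(-5t) - C_2e^(-5t)

Coefficient matrix A = [[-7, -4], [1, -3]].
Characteristic polynomial det(A - λI) = λ^2 + 10λ + 25 = 0.
Single eigenvalue λ = -5 with algebraic multiplicity 2.
Eigenvector v = (2,-1); generalized eigenvector w with (A-λI)w=v is (1,-1).
General solution: e^(-5t)[C_1·v + C_2·(t·v + w)].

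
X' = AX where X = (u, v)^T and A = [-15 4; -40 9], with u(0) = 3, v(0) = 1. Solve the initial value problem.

Coefficient matrix A = [[-15, 4], [-40, 9]].
Characteristic polynomial det(A - λI) = λ^2 + 6λ + 25 = 0.
Eigenvalues λ = -3 ± 4i (complex conjugate pair).
For λ=-3+4i: an eigenvector is (1,3) - i(0,-1) = (1, 3 + i).
A real fundamental pair from Re and Im of e^((-3+4i)t)v: X_1 = e^(-3t)(cos(4t)·(1,3) + sin(4t)·(0,-1)), X_2 = e^(-3t)(sin(4t)·(1,3) - cos(4t)·(0,-1)).
General solution: K_1X_1 + K_2X_2.
Applying u(0)=3, v(0)=1 gives K_1=3, K_2=-8.

u(t) = -8e^(-3t)sin(4t) + 3e^(-3t)cos(4t), v(t) = -27e^(-3t)sin(4t) + e^(-3t)cos(4t)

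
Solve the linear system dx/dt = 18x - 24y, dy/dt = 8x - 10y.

Coefficient matrix A = [[18, -24], [8, -10]].
Characteristic polynomial det(A - λI) = λ^2 - 8λ + 12 = 0.
Eigenvalues λ = 6, 2.
For λ=6: (A-λI) row 1 is [12, -24], so an eigenvector is (2, 1).
For λ=2: (A-λI) row 1 is [16, -24], so an eigenvector is (-3, -2).
General solution: c_1e^(6t)(2,1) + c_2e^(2t)(-3,-2).

x(t) = 2c_1e^(6t) - 3c_2e^(2t), y(t) = c_1e^(6t) - 2c_2e^(2t)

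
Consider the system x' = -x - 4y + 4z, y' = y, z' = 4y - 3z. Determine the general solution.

x(t) = C_2e^(-t) - 2C_3e^(-3t), y(t) = C_1e^(t), z(t) = C_1e^(t) + C_3e^(-3t)

Coefficient matrix A = [[-1, -4, 4], [0, 1, 0], [0, 4, -3]].
det(A - λI) = 0 gives eigenvalues λ = 1, -1, -3.
For λ=1: eigenvector (0,1,1).
For λ=-1: eigenvector (1,0,0).
For λ=-3: eigenvector (-2,0,1).
General solution: C_1e^(t)(0,1,1) + C_2e^(-t)(1,0,0) + C_3e^(-3t)(-2,0,1).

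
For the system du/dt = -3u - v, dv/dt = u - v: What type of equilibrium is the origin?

stable improper node

A = [[-3,-1],[1,-1]]; det(A-λI) = λ^2 + 4λ + 4.
repeated λ = -2 with a single eigenvector.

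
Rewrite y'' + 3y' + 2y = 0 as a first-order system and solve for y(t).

y(t) = C_1e^(-t) + C_2e^(-2t)

Let x_1 = y, x_2 = y'. Then x_1' = x_2 and x_2' = -2x_1 - 3x_2.
A = [[0,1],[-2,-3]]; det(A-λI) = λ^2 + 3λ + 2.
Eigenvalues λ = -1, -2 with eigenvectors (1,-1), (1,-2).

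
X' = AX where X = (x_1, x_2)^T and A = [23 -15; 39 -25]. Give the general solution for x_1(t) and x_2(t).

x_1(t) = C_1e^(-t)sin(3t) + 2C_1e^(-t)cos(3t) + 2C_2e^(-t)sin(3t) - C_2e^(-t)cos(3t), x_2(t) = 2C_1e^(-t)sin(3t) + 3C_1e^(-t)cos(3t) + 3C_2e^(-t)sin(3t) - 2C_2e^(-t)cos(3t)

Coefficient matrix A = [[23, -15], [39, -25]].
Characteristic polynomial det(A - λI) = λ^2 + 2λ + 10 = 0.
Eigenvalues λ = -1 ± 3i (complex conjugate pair).
For λ=-1+3i: an eigenvector is (2,3) - i(1,2) = (2 - i, 3 - 2i).
A real fundamental pair from Re and Im of e^((-1+3i)t)v: X_1 = e^(-t)(cos(3t)·(2,3) + sin(3t)·(1,2)), X_2 = e^(-t)(sin(3t)·(2,3) - cos(3t)·(1,2)).
General solution: C_1X_1 + C_2X_2.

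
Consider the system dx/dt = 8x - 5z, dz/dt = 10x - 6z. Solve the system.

x(t) = c_1e^(t)sin(t) - 2c_1e^(t)cos(t) - 2c_2e^(t)sin(t) - c_2e^(t)cos(t), z(t) = c_1e^(t)sin(t) - 3c_1e^(t)cos(t) - 3c_2e^(t)sin(t) - c_2e^(t)cos(t)

Coefficient matrix A = [[8, -5], [10, -6]].
Characteristic polynomial det(A - λI) = λ^2 - 2λ + 2 = 0.
Eigenvalues λ = 1 ± i (complex conjugate pair).
For λ=1+i: an eigenvector is (-2,-3) - i(1,1) = (-2 - i, -3 - i).
A real fundamental pair from Re and Im of e^((1+i)t)v: X_1 = e^(t)(cos(t)·(-2,-3) + sin(t)·(1,1)), X_2 = e^(t)(sin(t)·(-2,-3) - cos(t)·(1,1)).
General solution: c_1X_1 + c_2X_2.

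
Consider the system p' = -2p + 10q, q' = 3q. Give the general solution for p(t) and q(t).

Coefficient matrix A = [[-2, 10], [0, 3]].
Characteristic polynomial det(A - λI) = λ^2 - λ - 6 = 0.
Eigenvalues λ = -2, 3.
For λ=-2: (A-λI) row 1 is [0, 10], so an eigenvector is (1, 0).
For λ=3: (A-λI) row 1 is [-5, 10], so an eigenvector is (-2, -1).
General solution: C_1e^(-2t)(1,0) + C_2e^(3t)(-2,-1).

p(t) = C_1e^(-2t) - 2C_2e^(3t), q(t) = -C_2e^(3t)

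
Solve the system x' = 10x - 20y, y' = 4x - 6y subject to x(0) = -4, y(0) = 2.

x(t) = -18e^(2t)sin(4t) - 4e^(2t)cos(4t), y(t) = -8e^(2t)sin(4t) + 2e^(2t)cos(4t)

Coefficient matrix A = [[10, -20], [4, -6]].
Characteristic polynomial det(A - λI) = λ^2 - 4λ + 20 = 0.
Eigenvalues λ = 2 ± 4i (complex conjugate pair).
For λ=2+4i: an eigenvector is (-1,0) - i(-2,-1) = (-1 + 2i, 0 + i).
A real fundamental pair from Re and Im of e^((2+4i)t)v: X_1 = e^(2t)(cos(4t)·(-1,0) + sin(4t)·(-2,-1)), X_2 = e^(2t)(sin(4t)·(-1,0) - cos(4t)·(-2,-1)).
General solution: C_1X_1 + C_2X_2.
Applying x(0)=-4, y(0)=2 gives C_1=8, C_2=2.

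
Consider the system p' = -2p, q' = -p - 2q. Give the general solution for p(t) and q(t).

Coefficient matrix A = [[-2, 0], [-1, -2]].
Characteristic polynomial det(A - λI) = λ^2 + 4λ + 4 = 0.
Single eigenvalue λ = -2 with algebraic multiplicity 2.
Eigenvector v = (0,-1); generalized eigenvector w with (A-λI)w=v is (1,1).
General solution: e^(-2t)[C_1·v + C_2·(t·v + w)].

p(t) = C_2e^(-2t), q(t) = -C_1e^(-2t) - C_2te^(-2t) + C_2e^(-2t)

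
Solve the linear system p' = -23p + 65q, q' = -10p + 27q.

Coefficient matrix A = [[-23, 65], [-10, 27]].
Characteristic polynomial det(A - λI) = λ^2 - 4λ + 29 = 0.
Eigenvalues λ = 2 ± 5i (complex conjugate pair).
For λ=2+5i: an eigenvector is (3,1) - i(-2,-1) = (3 + 2i, 1 + i).
A real fundamental pair from Re and Im of e^((2+5i)t)v: X_1 = e^(2t)(cos(5t)·(3,1) + sin(5t)·(-2,-1)), X_2 = e^(2t)(sin(5t)·(3,1) - cos(5t)·(-2,-1)).
General solution: C_1X_1 + C_2X_2.

p(t) = -2C_1e^(2t)sin(5t) + 3C_1e^(2t)cos(5t) + 3C_2e^(2t)sin(5t) + 2C_2e^(2t)cos(5t), q(t) = -C_1e^(2t)sin(5t) + C_1e^(2t)cos(5t) + C_2e^(2t)sin(5t) + C_2e^(2t)cos(5t)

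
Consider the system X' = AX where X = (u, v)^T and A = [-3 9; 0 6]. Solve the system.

Coefficient matrix A = [[-3, 9], [0, 6]].
Characteristic polynomial det(A - λI) = λ^2 - 3λ - 18 = 0.
Eigenvalues λ = 6, -3.
For λ=6: (A-λI) row 1 is [-9, 9], so an eigenvector is (1, 1).
For λ=-3: (A-λI) row 1 is [0, 9], so an eigenvector is (-1, 0).
General solution: K_1e^(6t)(1,1) + K_2e^(-3t)(-1,0).

u(t) = K_1e^(6t) - K_2e^(-3t), v(t) = K_1e^(6t)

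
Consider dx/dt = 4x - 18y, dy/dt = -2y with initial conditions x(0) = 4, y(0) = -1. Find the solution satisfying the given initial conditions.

x(t) = 7e^(4t) - 3e^(-2t), y(t) = -e^(-2t)

Coefficient matrix A = [[4, -18], [0, -2]].
Characteristic polynomial det(A - λI) = λ^2 - 2λ - 8 = 0.
Eigenvalues λ = 4, -2.
For λ=4: (A-λI) row 1 is [0, -18], so an eigenvector is (-1, 0).
For λ=-2: (A-λI) row 1 is [6, -18], so an eigenvector is (3, 1).
General solution: c_1e^(4t)(-1,0) + c_2e^(-2t)(3,1).
Applying x(0)=4, y(0)=-1 gives c_1=-7, c_2=-1.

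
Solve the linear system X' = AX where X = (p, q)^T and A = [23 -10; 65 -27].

p(t) = c_1e^(-2t)sin(5t) - c_1e^(-2t)cos(5t) - c_2e^(-2t)sin(5t) - c_2e^(-2t)cos(5t), q(t) = 2c_1e^(-2t)sin(5t) - 3c_1e^(-2t)cos(5t) - 3c_2e^(-2t)sin(5t) - 2c_2e^(-2t)cos(5t)

Coefficient matrix A = [[23, -10], [65, -27]].
Characteristic polynomial det(A - λI) = λ^2 + 4λ + 29 = 0.
Eigenvalues λ = -2 ± 5i (complex conjugate pair).
For λ=-2+5i: an eigenvector is (-1,-3) - i(1,2) = (-1 - i, -3 - 2i).
A real fundamental pair from Re and Im of e^((-2+5i)t)v: X_1 = e^(-2t)(cos(5t)·(-1,-3) + sin(5t)·(1,2)), X_2 = e^(-2t)(sin(5t)·(-1,-3) - cos(5t)·(1,2)).
General solution: c_1X_1 + c_2X_2.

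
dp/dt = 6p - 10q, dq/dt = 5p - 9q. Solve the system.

p(t) = -c_1e^(-4t) + 2c_2e^(t), q(t) = -c_1e^(-4t) + c_2e^(t)

Coefficient matrix A = [[6, -10], [5, -9]].
Characteristic polynomial det(A - λI) = λ^2 + 3λ - 4 = 0.
Eigenvalues λ = -4, 1.
For λ=-4: (A-λI) row 1 is [10, -10], so an eigenvector is (-1, -1).
For λ=1: (A-λI) row 1 is [5, -10], so an eigenvector is (2, 1).
General solution: c_1e^(-4t)(-1,-1) + c_2e^(t)(2,1).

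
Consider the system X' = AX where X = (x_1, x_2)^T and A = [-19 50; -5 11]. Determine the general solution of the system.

Coefficient matrix A = [[-19, 50], [-5, 11]].
Characteristic polynomial det(A - λI) = λ^2 + 8λ + 41 = 0.
Eigenvalues λ = -4 ± 5i (complex conjugate pair).
For λ=-4+5i: an eigenvector is (3,1) - i(1,0) = (3 - i, 1).
A real fundamental pair from Re and Im of e^((-4+5i)t)v: X_1 = e^(-4t)(cos(5t)·(3,1) + sin(5t)·(1,0)), X_2 = e^(-4t)(sin(5t)·(3,1) - cos(5t)·(1,0)).
General solution: K_1X_1 + K_2X_2.

x_1(t) = K_1e^(-4t)sin(5t) + 3K_1e^(-4t)cos(5t) + 3K_2e^(-4t)sin(5t) - K_2e^(-4t)cos(5t), x_2(t) = K_1e^(-4t)cos(5t) + K_2e^(-4t)sin(5t)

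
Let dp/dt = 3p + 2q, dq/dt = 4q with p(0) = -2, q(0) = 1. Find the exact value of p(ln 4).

A = [[3,2],[0,4]]; eigenvalues λ = 4, 3.
Eigenvectors: (2,1) for λ=4, (1,0) for λ=3.
From the initial condition, c_1 = 1, c_2 = -4.
p(ln 4) = (1)(4^4)(2) + (-4)(4^3)(1) = 256.

256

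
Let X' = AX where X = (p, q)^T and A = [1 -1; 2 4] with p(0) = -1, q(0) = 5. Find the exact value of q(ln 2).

52

A = [[1,-1],[2,4]]; eigenvalues λ = 2, 3.
Eigenvectors: (1,-1) for λ=2, (1,-2) for λ=3.
From the initial condition, c_1 = 3, c_2 = -4.
q(ln 2) = (3)(2^2)(-1) + (-4)(2^3)(-2) = 52.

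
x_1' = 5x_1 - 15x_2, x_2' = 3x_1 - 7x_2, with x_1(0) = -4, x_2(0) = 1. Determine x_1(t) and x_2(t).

Coefficient matrix A = [[5, -15], [3, -7]].
Characteristic polynomial det(A - λI) = λ^2 + 2λ + 10 = 0.
Eigenvalues λ = -1 ± 3i (complex conjugate pair).
For λ=-1+3i: an eigenvector is (2,1) - i(-1,0) = (2 + i, 1).
A real fundamental pair from Re and Im of e^((-1+3i)t)v: X_1 = e^(-t)(cos(3t)·(2,1) + sin(3t)·(-1,0)), X_2 = e^(-t)(sin(3t)·(2,1) - cos(3t)·(-1,0)).
General solution: c_1X_1 + c_2X_2.
Applying x_1(0)=-4, x_2(0)=1 gives c_1=1, c_2=-6.

x_1(t) = -13e^(-t)sin(3t) - 4e^(-t)cos(3t), x_2(t) = -6e^(-t)sin(3t) + e^(-t)cos(3t)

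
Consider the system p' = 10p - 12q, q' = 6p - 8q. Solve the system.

p(t) = -C_1e^(-2t) - 2C_2e^(4t), q(t) = -C_1e^(-2t) - C_2e^(4t)

Coefficient matrix A = [[10, -12], [6, -8]].
Characteristic polynomial det(A - λI) = λ^2 - 2λ - 8 = 0.
Eigenvalues λ = -2, 4.
For λ=-2: (A-λI) row 1 is [12, -12], so an eigenvector is (-1, -1).
For λ=4: (A-λI) row 1 is [6, -12], so an eigenvector is (-2, -1).
General solution: C_1e^(-2t)(-1,-1) + C_2e^(4t)(-2,-1).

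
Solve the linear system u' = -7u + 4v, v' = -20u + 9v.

Coefficient matrix A = [[-7, 4], [-20, 9]].
Characteristic polynomial det(A - λI) = λ^2 - 2λ + 17 = 0.
Eigenvalues λ = 1 ± 4i (complex conjugate pair).
For λ=1+4i: an eigenvector is (1,2) - i(0,-1) = (1, 2 + i).
A real fundamental pair from Re and Im of e^((1+4i)t)v: X_1 = e^(t)(cos(4t)·(1,2) + sin(4t)·(0,-1)), X_2 = e^(t)(sin(4t)·(1,2) - cos(4t)·(0,-1)).
General solution: K_1X_1 + K_2X_2.

u(t) = K_1e^(t)cos(4t) + K_2e^(t)sin(4t), v(t) = -K_1e^(t)sin(4t) + 2K_1e^(t)cos(4t) + 2K_2e^(t)sin(4t) + K_2e^(t)cos(4t)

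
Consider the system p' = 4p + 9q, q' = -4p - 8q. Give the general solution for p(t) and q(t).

p(t) = -3c_1e^(-2t) - 3c_2te^(-2t) - 2c_2e^(-2t), q(t) = 2c_1e^(-2t) + 2c_2te^(-2t) + c_2e^(-2t)

Coefficient matrix A = [[4, 9], [-4, -8]].
Characteristic polynomial det(A - λI) = λ^2 + 4λ + 4 = 0.
Single eigenvalue λ = -2 with algebraic multiplicity 2.
Eigenvector v = (-3,2); generalized eigenvector w with (A-λI)w=v is (-2,1).
General solution: e^(-2t)[c_1·v + c_2·(t·v + w)].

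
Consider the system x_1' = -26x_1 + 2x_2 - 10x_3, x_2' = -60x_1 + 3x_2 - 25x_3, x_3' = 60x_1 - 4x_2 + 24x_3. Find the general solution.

x_1(t) = C_1e^(-2t) + 2C_2e^(-t) - 2C_3e^(4t), x_2(t) = 2C_1e^(-2t) + 5C_2e^(-t) - 5C_3e^(4t), x_3(t) = -2C_1e^(-2t) - 4C_2e^(-t) + 5C_3e^(4t)

Coefficient matrix A = [[-26, 2, -10], [-60, 3, -25], [60, -4, 24]].
det(A - λI) = 0 gives eigenvalues λ = -2, -1, 4.
For λ=-2: eigenvector (1,2,-2).
For λ=-1: eigenvector (2,5,-4).
For λ=4: eigenvector (-2,-5,5).
General solution: C_1e^(-2t)(1,2,-2) + C_2e^(-t)(2,5,-4) + C_3e^(4t)(-2,-5,5).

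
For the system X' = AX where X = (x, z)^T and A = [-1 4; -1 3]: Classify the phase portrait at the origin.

A = [[-1,4],[-1,3]]; det(A-λI) = λ^2 - 2λ + 1.
repeated λ = 1 with a single eigenvector.

unstable improper node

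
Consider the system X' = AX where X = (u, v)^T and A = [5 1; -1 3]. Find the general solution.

Coefficient matrix A = [[5, 1], [-1, 3]].
Characteristic polynomial det(A - λI) = λ^2 - 8λ + 16 = 0.
Single eigenvalue λ = 4 with algebraic multiplicity 2.
Eigenvector v = (-1,1); generalized eigenvector w with (A-λI)w=v is (0,-1).
General solution: e^(4t)[C_1·v + C_2·(t·v + w)].

u(t) = -C_1e^(4t) - C_2te^(4t), v(t) = C_1e^(4t) + C_2te^(4t) - C_2e^(4t)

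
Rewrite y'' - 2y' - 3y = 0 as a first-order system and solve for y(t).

Let x_1 = y, x_2 = y'. Then x_1' = x_2 and x_2' = 3x_1 + 2x_2.
A = [[0,1],[3,2]]; det(A-λI) = λ^2 - 2λ - 3.
Eigenvalues λ = -1, 3 with eigenvectors (1,-1), (1,3).

y(t) = C_1e^(-t) + C_2e^(3t)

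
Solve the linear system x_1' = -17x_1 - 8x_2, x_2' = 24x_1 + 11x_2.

x_1(t) = c_1e^(-t) - 2c_2e^(-5t), x_2(t) = -2c_1e^(-t) + 3c_2e^(-5t)

Coefficient matrix A = [[-17, -8], [24, 11]].
Characteristic polynomial det(A - λI) = λ^2 + 6λ + 5 = 0.
Eigenvalues λ = -1, -5.
For λ=-1: (A-λI) row 1 is [-16, -8], so an eigenvector is (1, -2).
For λ=-5: (A-λI) row 1 is [-12, -8], so an eigenvector is (-2, 3).
General solution: c_1e^(-t)(1,-2) + c_2e^(-5t)(-2,3).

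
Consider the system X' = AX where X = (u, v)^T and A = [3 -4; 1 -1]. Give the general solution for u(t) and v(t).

u(t) = 2c_1e^(t) + 2c_2te^(t) - 3c_2e^(t), v(t) = c_1e^(t) + c_2te^(t) - 2c_2e^(t)

Coefficient matrix A = [[3, -4], [1, -1]].
Characteristic polynomial det(A - λI) = λ^2 - 2λ + 1 = 0.
Single eigenvalue λ = 1 with algebraic multiplicity 2.
Eigenvector v = (2,1); generalized eigenvector w with (A-λI)w=v is (-3,-2).
General solution: e^(t)[c_1·v + c_2·(t·v + w)].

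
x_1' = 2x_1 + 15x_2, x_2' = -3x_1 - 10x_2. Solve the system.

x_1(t) = 2K_1e^(-4t)sin(3t) + K_1e^(-4t)cos(3t) + K_2e^(-4t)sin(3t) - 2K_2e^(-4t)cos(3t), x_2(t) = -K_1e^(-4t)sin(3t) + K_2e^(-4t)cos(3t)

Coefficient matrix A = [[2, 15], [-3, -10]].
Characteristic polynomial det(A - λI) = λ^2 + 8λ + 25 = 0.
Eigenvalues λ = -4 ± 3i (complex conjugate pair).
For λ=-4+3i: an eigenvector is (1,0) - i(2,-1) = (1 - 2i, 0 + i).
A real fundamental pair from Re and Im of e^((-4+3i)t)v: X_1 = e^(-4t)(cos(3t)·(1,0) + sin(3t)·(2,-1)), X_2 = e^(-4t)(sin(3t)·(1,0) - cos(3t)·(2,-1)).
General solution: K_1X_1 + K_2X_2.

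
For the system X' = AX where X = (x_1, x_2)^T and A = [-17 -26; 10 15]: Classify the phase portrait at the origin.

stable spiral

A = [[-17,-26],[10,15]]; det(A-λI) = λ^2 + 2λ + 5.
λ = -1 ± 2i: negative real part.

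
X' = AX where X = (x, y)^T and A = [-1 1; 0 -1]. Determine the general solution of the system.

x(t) = c_1e^(-t) + c_2te^(-t) - 2c_2e^(-t), y(t) = c_2e^(-t)

Coefficient matrix A = [[-1, 1], [0, -1]].
Characteristic polynomial det(A - λI) = λ^2 + 2λ + 1 = 0.
Single eigenvalue λ = -1 with algebraic multiplicity 2.
Eigenvector v = (1,0); generalized eigenvector w with (A-λI)w=v is (-2,1).
General solution: e^(-t)[c_1·v + c_2·(t·v + w)].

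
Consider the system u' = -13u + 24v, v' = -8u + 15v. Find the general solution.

u(t) = 2K_1e^(-t) - 3K_2e^(3t), v(t) = K_1e^(-t) - 2K_2e^(3t)

Coefficient matrix A = [[-13, 24], [-8, 15]].
Characteristic polynomial det(A - λI) = λ^2 - 2λ - 3 = 0.
Eigenvalues λ = -1, 3.
For λ=-1: (A-λI) row 1 is [-12, 24], so an eigenvector is (2, 1).
For λ=3: (A-λI) row 1 is [-16, 24], so an eigenvector is (-3, -2).
General solution: K_1e^(-t)(2,1) + K_2e^(3t)(-3,-2).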